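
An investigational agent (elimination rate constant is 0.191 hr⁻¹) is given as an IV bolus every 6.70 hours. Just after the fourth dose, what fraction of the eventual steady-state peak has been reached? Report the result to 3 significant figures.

0.994

f_n = 1 − e^(−nkτ) = 1 − e^(−4 × 0.1910 × 6.70) = 1 − e^(−5.119) = 1 − 0.005983 ≈ 0.994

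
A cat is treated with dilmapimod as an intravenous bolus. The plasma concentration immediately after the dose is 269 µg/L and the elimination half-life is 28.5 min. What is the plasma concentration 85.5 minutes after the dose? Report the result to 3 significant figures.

33.6 µg/L

k = ln 2 / 28.5 = 0.02432 min⁻¹
85.5 min is 3.000 half-lives, so C = 269 × (1/2)^3.000 = 269 × 0.1250 ≈ 33.6 µg/L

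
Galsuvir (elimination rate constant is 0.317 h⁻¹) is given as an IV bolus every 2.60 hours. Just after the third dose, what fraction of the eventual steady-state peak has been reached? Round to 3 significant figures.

f_n = 1 − e^(−nkτ) = 1 − e^(−3 × 0.3170 × 2.60) = 1 − e^(−2.473) = 1 − 0.08437 ≈ 0.916

0.916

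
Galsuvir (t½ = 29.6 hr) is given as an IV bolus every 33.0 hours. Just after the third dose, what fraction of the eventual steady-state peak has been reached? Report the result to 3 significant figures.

0.902

k = ln 2 / 29.6 = 0.02342 hr⁻¹
f_n = 1 − e^(−nkτ) = 1 − e^(−3 × 0.02342 × 33.0) = 1 − e^(−2.318) = 1 − 0.09844 ≈ 0.902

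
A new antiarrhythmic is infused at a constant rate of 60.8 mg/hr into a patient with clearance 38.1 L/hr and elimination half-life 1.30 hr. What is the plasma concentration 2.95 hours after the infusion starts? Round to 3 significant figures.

Css = rate / CL = 60.8 / 38.1 = 1.596 mg/L
k = ln 2 / 1.30 = 0.5332 hr⁻¹
C(t) = Css (1 − e^(−kt)) = 1.596 × (1 − e^(−1.573)) = 1.596 × 0.7926 ≈ 1.26 mg/L

1.26 mg/L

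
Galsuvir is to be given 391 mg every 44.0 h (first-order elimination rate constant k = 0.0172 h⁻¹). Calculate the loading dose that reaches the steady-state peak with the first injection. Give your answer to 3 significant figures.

Accumulation ratio R = 1 / (1 − e^(−kτ)) = 1 / (1 − e^(−0.01720×44.0)) = 1 / (1 − 0.4692) = 1.884
Loading dose = maintenance dose × R = 391 × 1.884 ≈ 737 mg

737 mg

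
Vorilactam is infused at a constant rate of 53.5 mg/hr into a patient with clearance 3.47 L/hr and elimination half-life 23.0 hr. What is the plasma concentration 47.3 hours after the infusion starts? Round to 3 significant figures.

Css = rate / CL = 53.5 / 3.47 = 15.42 mg/L
k = ln 2 / 23.0 = 0.03014 hr⁻¹
C(t) = Css (1 − e^(−kt)) = 15.42 × (1 − e^(−1.425)) = 15.42 × 0.7596 ≈ 11.7 mg/L

11.7 mg/L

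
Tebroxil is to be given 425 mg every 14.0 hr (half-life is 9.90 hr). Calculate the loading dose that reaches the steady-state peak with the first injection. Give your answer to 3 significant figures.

680 mg

k = ln 2 / 9.90 = 0.07001 hr⁻¹
Accumulation ratio R = 1 / (1 − e^(−kτ)) = 1 / (1 − e^(−0.07001×14.0)) = 1 / (1 − 0.3752) = 1.601
Loading dose = maintenance dose × R = 425 × 1.601 ≈ 680 mg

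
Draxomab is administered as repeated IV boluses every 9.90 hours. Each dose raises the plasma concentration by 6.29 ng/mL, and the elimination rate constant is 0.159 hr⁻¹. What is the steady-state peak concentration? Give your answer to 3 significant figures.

Fraction remaining after one interval: e^(−kτ) = e^(−0.1590 × 9.90) = 0.2072
R = 1 / (1 − 0.2072) = 1.261
Css,max = 6.29 × 1.261 ≈ 7.93 ng/mL

7.93 ng/mL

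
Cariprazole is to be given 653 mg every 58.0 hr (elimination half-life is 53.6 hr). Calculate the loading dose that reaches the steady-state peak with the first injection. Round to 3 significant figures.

1240 mg

k = ln 2 / 53.6 = 0.01293 hr⁻¹
Accumulation ratio R = 1 / (1 − e^(−kτ)) = 1 / (1 − e^(−0.01293×58.0)) = 1 / (1 − 0.4723) = 1.895
Loading dose = maintenance dose × R = 653 × 1.895 ≈ 1240 mg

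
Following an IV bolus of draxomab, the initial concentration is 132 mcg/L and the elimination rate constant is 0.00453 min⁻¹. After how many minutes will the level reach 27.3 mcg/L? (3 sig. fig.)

C(t) = C₀ e^(−kt)  ⇒  t = ln(C₀/C) / k
t = ln(132/27.3) / 0.004530 = 1.576 / 0.004530 ≈ 348 minutes

348 minutes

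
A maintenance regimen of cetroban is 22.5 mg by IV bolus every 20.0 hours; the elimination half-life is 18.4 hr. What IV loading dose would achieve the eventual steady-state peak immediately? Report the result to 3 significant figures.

42.5 mg

k = ln 2 / 18.4 = 0.03767 hr⁻¹
Accumulation ratio R = 1 / (1 − e^(−kτ)) = 1 / (1 − e^(−0.03767×20.0)) = 1 / (1 − 0.4708) = 1.889
Loading dose = maintenance dose × R = 22.5 × 1.889 ≈ 42.5 mg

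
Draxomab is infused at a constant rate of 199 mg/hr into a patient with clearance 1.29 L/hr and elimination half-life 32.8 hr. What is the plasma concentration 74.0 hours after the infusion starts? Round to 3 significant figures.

Css = rate / CL = 199 / 1.29 = 154.3 mg/L
k = ln 2 / 32.8 = 0.02113 hr⁻¹
C(t) = Css (1 − e^(−kt)) = 154.3 × (1 − e^(−1.564)) = 154.3 × 0.7907 ≈ 122 mg/L

122 mg/L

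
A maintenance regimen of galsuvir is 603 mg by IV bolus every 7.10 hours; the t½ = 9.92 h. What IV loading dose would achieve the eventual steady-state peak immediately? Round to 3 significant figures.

k = ln 2 / 9.92 = 0.06987 h⁻¹
Accumulation ratio R = 1 / (1 − e^(−kτ)) = 1 / (1 − e^(−0.06987×7.10)) = 1 / (1 − 0.6089) = 2.557
Loading dose = maintenance dose × R = 603 × 2.557 ≈ 1540 mg

1540 mg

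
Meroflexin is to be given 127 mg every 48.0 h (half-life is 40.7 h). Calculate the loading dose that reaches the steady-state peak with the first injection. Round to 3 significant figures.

227 mg

k = ln 2 / 40.7 = 0.01703 h⁻¹
Accumulation ratio R = 1 / (1 − e^(−kτ)) = 1 / (1 − e^(−0.01703×48.0)) = 1 / (1 − 0.4415) = 1.791
Loading dose = maintenance dose × R = 127 × 1.791 ≈ 227 mg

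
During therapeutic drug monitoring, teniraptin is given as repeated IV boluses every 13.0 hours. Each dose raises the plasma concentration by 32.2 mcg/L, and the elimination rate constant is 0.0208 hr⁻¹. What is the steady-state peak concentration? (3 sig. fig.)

Fraction remaining after one interval: e^(−kτ) = e^(−0.02080 × 13.0) = 0.7631
R = 1 / (1 − 0.7631) = 4.221
Css,max = 32.2 × 4.221 ≈ 136 mcg/L

136 mcg/L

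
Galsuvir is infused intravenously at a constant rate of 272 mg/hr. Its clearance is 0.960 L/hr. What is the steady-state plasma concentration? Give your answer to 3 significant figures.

283 mg/L

Css = infusion rate / CL = 272 / 0.960 ≈ 283 mg/L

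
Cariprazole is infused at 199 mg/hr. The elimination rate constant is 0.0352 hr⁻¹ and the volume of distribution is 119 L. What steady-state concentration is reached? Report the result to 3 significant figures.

47.5 mg/L

CL = k · V = 0.0352 × 119 = 4.189 L/hr
Css = rate / CL = 199 / 4.189 ≈ 47.5 mg/L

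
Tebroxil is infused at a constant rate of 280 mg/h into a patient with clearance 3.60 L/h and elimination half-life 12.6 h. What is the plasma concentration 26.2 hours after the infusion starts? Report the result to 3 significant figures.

59.4 mg/L

Css = rate / CL = 280 / 3.60 = 77.78 mg/L
k = ln 2 / 12.6 = 0.05501 h⁻¹
C(t) = Css (1 − e^(−kt)) = 77.78 × (1 − e^(−1.441)) = 77.78 × 0.7634 ≈ 59.4 mg/L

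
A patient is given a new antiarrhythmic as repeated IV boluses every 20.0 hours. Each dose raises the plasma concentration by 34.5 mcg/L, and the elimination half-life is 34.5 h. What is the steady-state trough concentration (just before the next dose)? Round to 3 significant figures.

69.8 mcg/L

k = ln 2 / 34.5 = 0.02009 h⁻¹
Fraction remaining after one interval: e^(−kτ) = e^(−0.02009 × 20.0) = 0.6691
R = 1 / (1 − 0.6691) = 3.022
Css,max = 34.5 × 3.022 = 104.3 mcg/L
Css,min = Css,max × e^(−kτ) = 104.3 × 0.6691 ≈ 69.8 mcg/L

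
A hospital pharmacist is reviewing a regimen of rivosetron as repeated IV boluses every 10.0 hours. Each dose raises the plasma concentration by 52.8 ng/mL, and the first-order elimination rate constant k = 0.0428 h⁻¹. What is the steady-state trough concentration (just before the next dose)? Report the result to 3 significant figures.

98.8 ng/mL

Fraction remaining after one interval: e^(−kτ) = e^(−0.04280 × 10.0) = 0.6518
R = 1 / (1 − 0.6518) = 2.872
Css,max = 52.8 × 2.872 = 151.6 ng/mL
Css,min = Css,max × e^(−kτ) = 151.6 × 0.6518 ≈ 98.8 ng/mL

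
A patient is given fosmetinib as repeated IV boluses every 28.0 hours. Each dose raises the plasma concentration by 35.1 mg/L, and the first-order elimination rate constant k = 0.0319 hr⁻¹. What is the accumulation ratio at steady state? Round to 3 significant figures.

1.69

Fraction remaining after one interval: e^(−kτ) = e^(−0.03190 × 28.0) = 0.4093
R = 1 / (1 − 0.4093) = 1 / 0.5907 ≈ 1.69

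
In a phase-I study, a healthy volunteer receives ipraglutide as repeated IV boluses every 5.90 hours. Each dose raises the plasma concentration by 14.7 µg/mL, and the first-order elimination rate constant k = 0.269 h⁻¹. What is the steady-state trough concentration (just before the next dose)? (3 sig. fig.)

Fraction remaining after one interval: e^(−kτ) = e^(−0.2690 × 5.90) = 0.2045
R = 1 / (1 − 0.2045) = 1.257
Css,max = 14.7 × 1.257 = 18.48 µg/mL
Css,min = Css,max × e^(−kτ) = 18.48 × 0.2045 ≈ 3.78 µg/mL

3.78 µg/mL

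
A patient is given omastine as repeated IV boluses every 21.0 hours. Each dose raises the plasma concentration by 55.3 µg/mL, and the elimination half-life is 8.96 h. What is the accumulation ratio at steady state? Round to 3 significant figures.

1.25

k = ln 2 / 8.96 = 0.07736 h⁻¹
Fraction remaining after one interval: e^(−kτ) = e^(−0.07736 × 21.0) = 0.1970
R = 1 / (1 − 0.1970) = 1 / 0.8030 ≈ 1.25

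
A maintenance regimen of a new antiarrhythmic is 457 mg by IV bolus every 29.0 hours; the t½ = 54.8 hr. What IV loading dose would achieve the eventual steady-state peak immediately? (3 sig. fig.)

1490 mg

k = ln 2 / 54.8 = 0.01265 hr⁻¹
Accumulation ratio R = 1 / (1 − e^(−kτ)) = 1 / (1 − e^(−0.01265×29.0)) = 1 / (1 − 0.6929) = 3.257
Loading dose = maintenance dose × R = 457 × 3.257 ≈ 1490 mg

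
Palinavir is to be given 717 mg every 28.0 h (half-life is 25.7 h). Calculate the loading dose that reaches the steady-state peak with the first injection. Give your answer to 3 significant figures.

1350 mg

k = ln 2 / 25.7 = 0.02697 h⁻¹
Accumulation ratio R = 1 / (1 − e^(−kτ)) = 1 / (1 − e^(−0.02697×28.0)) = 1 / (1 − 0.4699) = 1.887
Loading dose = maintenance dose × R = 717 × 1.887 ≈ 1350 mg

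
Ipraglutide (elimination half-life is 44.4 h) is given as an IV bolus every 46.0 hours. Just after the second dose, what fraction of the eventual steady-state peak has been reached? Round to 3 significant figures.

0.762

k = ln 2 / 44.4 = 0.01561 h⁻¹
f_n = 1 − e^(−nkτ) = 1 − e^(−2 × 0.01561 × 46.0) = 1 − e^(−1.436) = 1 − 0.2378 ≈ 0.762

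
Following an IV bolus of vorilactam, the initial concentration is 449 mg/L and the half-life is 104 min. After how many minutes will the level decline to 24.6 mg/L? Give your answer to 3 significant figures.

k = ln 2 / 104 = 0.006665 min⁻¹
C(t) = C₀ e^(−kt)  ⇒  t = ln(C₀/C) / k
t = ln(449/24.6) / 0.006665 = 2.904 / 0.006665 ≈ 436 minutes

436 minutes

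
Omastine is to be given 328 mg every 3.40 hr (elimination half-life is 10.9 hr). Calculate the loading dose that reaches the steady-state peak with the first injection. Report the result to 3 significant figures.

1690 mg

k = ln 2 / 10.9 = 0.06359 hr⁻¹
Accumulation ratio R = 1 / (1 − e^(−kτ)) = 1 / (1 − e^(−0.06359×3.40)) = 1 / (1 − 0.8056) = 5.143
Loading dose = maintenance dose × R = 328 × 5.143 ≈ 1690 mg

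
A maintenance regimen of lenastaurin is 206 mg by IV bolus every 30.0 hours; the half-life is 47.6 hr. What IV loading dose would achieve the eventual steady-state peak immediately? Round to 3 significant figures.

582 mg

k = ln 2 / 47.6 = 0.01456 hr⁻¹
Accumulation ratio R = 1 / (1 − e^(−kτ)) = 1 / (1 − e^(−0.01456×30.0)) = 1 / (1 − 0.6461) = 2.825
Loading dose = maintenance dose × R = 206 × 2.825 ≈ 582 mg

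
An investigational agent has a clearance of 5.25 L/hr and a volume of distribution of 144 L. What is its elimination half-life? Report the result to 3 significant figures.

19.0 hours

k = CL / V = 5.25 / 144 = 0.03646 hr⁻¹
t½ = ln 2 / k = ln 2 / 0.03646 ≈ 19.0 hours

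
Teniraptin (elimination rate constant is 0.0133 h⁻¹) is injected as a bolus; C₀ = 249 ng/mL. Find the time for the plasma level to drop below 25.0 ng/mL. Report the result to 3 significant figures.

C(t) = C₀ e^(−kt)  ⇒  t = ln(C₀/C) / k
t = ln(249/25.0) / 0.01330 = 2.299 / 0.01330 ≈ 173 hours

173 hours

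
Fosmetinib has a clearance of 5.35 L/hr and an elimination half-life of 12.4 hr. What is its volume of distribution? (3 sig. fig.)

k = ln 2 / t½ = ln 2 / 12.4 = 0.05590 hr⁻¹
V = CL / k = 5.35 / 0.05590 ≈ 95.7 L

95.7 L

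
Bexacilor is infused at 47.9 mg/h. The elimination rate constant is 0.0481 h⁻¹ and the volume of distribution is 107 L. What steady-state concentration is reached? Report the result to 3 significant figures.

CL = k · V = 0.0481 × 107 = 5.147 L/h
Css = rate / CL = 47.9 / 5.147 ≈ 9.31 mg/L

9.31 mg/L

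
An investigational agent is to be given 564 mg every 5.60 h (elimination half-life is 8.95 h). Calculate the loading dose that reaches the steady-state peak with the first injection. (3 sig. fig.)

1600 mg

k = ln 2 / 8.95 = 0.07745 h⁻¹
Accumulation ratio R = 1 / (1 − e^(−kτ)) = 1 / (1 − e^(−0.07745×5.60)) = 1 / (1 − 0.6481) = 2.842
Loading dose = maintenance dose × R = 564 × 2.842 ≈ 1600 mg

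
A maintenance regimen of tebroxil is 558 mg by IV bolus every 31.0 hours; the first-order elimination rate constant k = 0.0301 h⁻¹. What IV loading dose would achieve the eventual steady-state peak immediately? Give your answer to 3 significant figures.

Accumulation ratio R = 1 / (1 − e^(−kτ)) = 1 / (1 − e^(−0.03010×31.0)) = 1 / (1 − 0.3933) = 1.648
Loading dose = maintenance dose × R = 558 × 1.648 ≈ 920 mg

920 mg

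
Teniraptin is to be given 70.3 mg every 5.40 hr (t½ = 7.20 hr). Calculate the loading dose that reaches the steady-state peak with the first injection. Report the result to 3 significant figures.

173 mg

k = ln 2 / 7.20 = 0.09627 hr⁻¹
Accumulation ratio R = 1 / (1 − e^(−kτ)) = 1 / (1 − e^(−0.09627×5.40)) = 1 / (1 − 0.5946) = 2.467
Loading dose = maintenance dose × R = 70.3 × 2.467 ≈ 173 mg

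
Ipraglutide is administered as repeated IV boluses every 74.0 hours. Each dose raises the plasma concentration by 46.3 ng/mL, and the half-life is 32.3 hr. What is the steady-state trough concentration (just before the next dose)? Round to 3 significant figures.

k = ln 2 / 32.3 = 0.02146 hr⁻¹
Fraction remaining after one interval: e^(−kτ) = e^(−0.02146 × 74.0) = 0.2043
R = 1 / (1 − 0.2043) = 1.257
Css,max = 46.3 × 1.257 = 58.19 ng/mL
Css,min = Css,max × e^(−kτ) = 58.19 × 0.2043 ≈ 11.9 ng/mL

11.9 ng/mL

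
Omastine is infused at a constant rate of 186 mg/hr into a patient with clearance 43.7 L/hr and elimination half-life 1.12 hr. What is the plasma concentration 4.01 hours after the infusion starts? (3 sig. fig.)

3.90 µg/mL

Css = rate / CL = 186 / 43.7 = 4.256 µg/mL
k = ln 2 / 1.12 = 0.6189 hr⁻¹
C(t) = Css (1 − e^(−kt)) = 4.256 × (1 − e^(−2.482)) = 4.256 × 0.9164 ≈ 3.90 µg/mL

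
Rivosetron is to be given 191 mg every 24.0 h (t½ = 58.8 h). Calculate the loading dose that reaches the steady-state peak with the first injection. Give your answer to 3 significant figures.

k = ln 2 / 58.8 = 0.01179 h⁻¹
Accumulation ratio R = 1 / (1 − e^(−kτ)) = 1 / (1 − e^(−0.01179×24.0)) = 1 / (1 − 0.7536) = 4.058
Loading dose = maintenance dose × R = 191 × 4.058 ≈ 775 mg

775 mg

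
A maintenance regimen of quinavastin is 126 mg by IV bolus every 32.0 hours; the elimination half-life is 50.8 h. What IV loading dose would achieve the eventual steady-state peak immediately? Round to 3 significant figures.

k = ln 2 / 50.8 = 0.01364 h⁻¹
Accumulation ratio R = 1 / (1 − e^(−kτ)) = 1 / (1 − e^(−0.01364×32.0)) = 1 / (1 − 0.6462) = 2.827
Loading dose = maintenance dose × R = 126 × 2.827 ≈ 356 mg

356 mg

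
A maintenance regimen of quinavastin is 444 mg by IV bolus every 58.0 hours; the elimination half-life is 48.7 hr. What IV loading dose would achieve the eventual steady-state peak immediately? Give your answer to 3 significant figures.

k = ln 2 / 48.7 = 0.01423 hr⁻¹
Accumulation ratio R = 1 / (1 − e^(−kτ)) = 1 / (1 − e^(−0.01423×58.0)) = 1 / (1 − 0.4380) = 1.779
Loading dose = maintenance dose × R = 444 × 1.779 ≈ 790 mg

790 mg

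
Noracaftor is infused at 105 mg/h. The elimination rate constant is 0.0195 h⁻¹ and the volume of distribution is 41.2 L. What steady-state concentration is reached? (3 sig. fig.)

131 mg/L

CL = k · V = 0.0195 × 41.2 = 0.8034 L/h
Css = rate / CL = 105 / 0.8034 ≈ 131 mg/L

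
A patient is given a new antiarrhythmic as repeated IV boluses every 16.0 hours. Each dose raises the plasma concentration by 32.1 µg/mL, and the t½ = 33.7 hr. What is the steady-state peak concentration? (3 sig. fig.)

k = ln 2 / 33.7 = 0.02057 hr⁻¹
Fraction remaining after one interval: e^(−kτ) = e^(−0.02057 × 16.0) = 0.7196
R = 1 / (1 − 0.7196) = 3.566
Css,max = 32.1 × 3.566 ≈ 114 µg/mL

114 µg/mL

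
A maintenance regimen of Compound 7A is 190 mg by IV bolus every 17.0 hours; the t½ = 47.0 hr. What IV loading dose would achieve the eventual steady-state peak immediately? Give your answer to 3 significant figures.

857 mg

k = ln 2 / 47.0 = 0.01475 hr⁻¹
Accumulation ratio R = 1 / (1 − e^(−kτ)) = 1 / (1 − e^(−0.01475×17.0)) = 1 / (1 − 0.7782) = 4.509
Loading dose = maintenance dose × R = 190 × 4.509 ≈ 857 mg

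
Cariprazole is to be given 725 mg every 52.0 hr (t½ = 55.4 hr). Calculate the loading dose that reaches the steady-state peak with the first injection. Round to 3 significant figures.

1520 mg

k = ln 2 / 55.4 = 0.01251 hr⁻¹
Accumulation ratio R = 1 / (1 − e^(−kτ)) = 1 / (1 − e^(−0.01251×52.0)) = 1 / (1 − 0.5217) = 2.091
Loading dose = maintenance dose × R = 725 × 2.091 ≈ 1520 mg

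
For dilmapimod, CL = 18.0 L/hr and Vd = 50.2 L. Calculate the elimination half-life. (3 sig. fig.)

k = CL / V = 18.0 / 50.2 = 0.3586 hr⁻¹
t½ = ln 2 / k = ln 2 / 0.3586 ≈ 1.93 hours

1.93 hours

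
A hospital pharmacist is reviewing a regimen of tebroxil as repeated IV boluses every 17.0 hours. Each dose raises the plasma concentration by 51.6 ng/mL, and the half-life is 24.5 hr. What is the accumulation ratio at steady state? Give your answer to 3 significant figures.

k = ln 2 / 24.5 = 0.02829 hr⁻¹
Fraction remaining after one interval: e^(−kτ) = e^(−0.02829 × 17.0) = 0.6182
R = 1 / (1 − 0.6182) = 1 / 0.3818 ≈ 2.62

2.62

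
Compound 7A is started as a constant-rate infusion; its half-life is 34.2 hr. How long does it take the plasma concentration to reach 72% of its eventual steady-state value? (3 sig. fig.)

62.8 hours

k = ln 2 / 34.2 = 0.02027 hr⁻¹
f = 1 − e^(−kt)  ⇒  t = −ln(1 − f) / k
t = −ln(1 − 0.72) / 0.02027 = 1.273 / 0.02027 ≈ 62.8 hours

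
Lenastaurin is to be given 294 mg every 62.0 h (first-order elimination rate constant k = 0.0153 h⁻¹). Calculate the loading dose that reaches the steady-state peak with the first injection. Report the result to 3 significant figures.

Accumulation ratio R = 1 / (1 − e^(−kτ)) = 1 / (1 − e^(−0.01530×62.0)) = 1 / (1 − 0.3873) = 1.632
Loading dose = maintenance dose × R = 294 × 1.632 ≈ 480 mg

480 mg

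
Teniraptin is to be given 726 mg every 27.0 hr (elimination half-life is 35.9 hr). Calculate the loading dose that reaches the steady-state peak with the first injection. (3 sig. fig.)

k = ln 2 / 35.9 = 0.01931 hr⁻¹
Accumulation ratio R = 1 / (1 − e^(−kτ)) = 1 / (1 − e^(−0.01931×27.0)) = 1 / (1 − 0.5937) = 2.461
Loading dose = maintenance dose × R = 726 × 2.461 ≈ 1790 mg

1790 mg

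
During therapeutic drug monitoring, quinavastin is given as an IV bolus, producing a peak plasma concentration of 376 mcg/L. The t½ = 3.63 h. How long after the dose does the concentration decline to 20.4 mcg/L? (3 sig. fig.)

k = ln 2 / 3.63 = 0.1909 h⁻¹
C(t) = C₀ e^(−kt)  ⇒  t = ln(C₀/C) / k
t = ln(376/20.4) / 0.1909 = 2.914 / 0.1909 ≈ 15.3 hours

15.3 hours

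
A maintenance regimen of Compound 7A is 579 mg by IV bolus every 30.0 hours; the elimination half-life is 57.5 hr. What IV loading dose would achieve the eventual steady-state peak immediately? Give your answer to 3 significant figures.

k = ln 2 / 57.5 = 0.01205 hr⁻¹
Accumulation ratio R = 1 / (1 − e^(−kτ)) = 1 / (1 − e^(−0.01205×30.0)) = 1 / (1 − 0.6965) = 3.295
Loading dose = maintenance dose × R = 579 × 3.295 ≈ 1910 mg

1910 mg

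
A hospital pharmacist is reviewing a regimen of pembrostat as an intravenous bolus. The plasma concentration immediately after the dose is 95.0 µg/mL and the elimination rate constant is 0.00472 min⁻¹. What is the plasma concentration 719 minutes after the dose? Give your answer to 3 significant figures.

C(t) = C₀ e^(−kt) = 95.0 × e^(−0.004720 × 719) = 95.0 × e^(−3.394) = 95.0 × 0.03358 ≈ 3.19 µg/mL

3.19 µg/mL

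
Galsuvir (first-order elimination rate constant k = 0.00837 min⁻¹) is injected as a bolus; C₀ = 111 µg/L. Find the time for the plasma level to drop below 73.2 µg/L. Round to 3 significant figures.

C(t) = C₀ e^(−kt)  ⇒  t = ln(C₀/C) / k
t = ln(111/73.2) / 0.008370 = 0.4163 / 0.008370 ≈ 49.7 minutes

49.7 minutes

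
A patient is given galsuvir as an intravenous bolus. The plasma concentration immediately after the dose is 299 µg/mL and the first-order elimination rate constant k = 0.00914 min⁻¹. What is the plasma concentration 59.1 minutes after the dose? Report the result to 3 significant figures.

174 µg/mL

C(t) = C₀ e^(−kt) = 299 × e^(−0.009140 × 59.1) = 299 × e^(−0.5402) = 299 × 0.5826 ≈ 174 µg/mL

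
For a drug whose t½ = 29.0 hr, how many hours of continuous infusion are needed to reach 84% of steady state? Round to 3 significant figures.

k = ln 2 / 29.0 = 0.02390 hr⁻¹
f = 1 − e^(−kt)  ⇒  t = −ln(1 − f) / k
t = −ln(1 − 0.84) / 0.02390 = 1.833 / 0.02390 ≈ 76.7 hours

76.7 hours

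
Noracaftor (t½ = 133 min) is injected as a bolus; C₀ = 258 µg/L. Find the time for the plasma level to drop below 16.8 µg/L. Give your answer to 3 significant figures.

524 minutes

k = ln 2 / 133 = 0.005212 min⁻¹
C(t) = C₀ e^(−kt)  ⇒  t = ln(C₀/C) / k
t = ln(258/16.8) / 0.005212 = 2.732 / 0.005212 ≈ 524 minutes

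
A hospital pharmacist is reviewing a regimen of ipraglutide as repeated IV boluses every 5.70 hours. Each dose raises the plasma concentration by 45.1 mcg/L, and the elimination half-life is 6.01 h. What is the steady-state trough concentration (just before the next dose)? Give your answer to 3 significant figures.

k = ln 2 / 6.01 = 0.1153 h⁻¹
Fraction remaining after one interval: e^(−kτ) = e^(−0.1153 × 5.70) = 0.5182
R = 1 / (1 − 0.5182) = 2.076
Css,max = 45.1 × 2.076 = 93.61 mcg/L
Css,min = Css,max × e^(−kτ) = 93.61 × 0.5182 ≈ 48.5 mcg/L

48.5 mcg/L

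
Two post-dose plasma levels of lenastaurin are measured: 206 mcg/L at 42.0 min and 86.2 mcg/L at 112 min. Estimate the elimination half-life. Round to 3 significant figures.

k = ln(C₁/C₂) / (t₂ − t₁) = ln(206/86.2) / (112 − 42.0)
  = 0.8712 / 70.00 = 0.01245 min⁻¹
t½ = ln 2 / k = ln 2 / 0.01245 ≈ 55.7 minutes

55.7 minutes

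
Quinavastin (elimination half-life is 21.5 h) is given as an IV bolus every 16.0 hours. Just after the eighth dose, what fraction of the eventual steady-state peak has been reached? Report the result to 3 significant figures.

0.984

k = ln 2 / 21.5 = 0.03224 h⁻¹
f_n = 1 − e^(−nkτ) = 1 − e^(−8 × 0.03224 × 16.0) = 1 − e^(−4.127) = 1 − 0.01614 ≈ 0.984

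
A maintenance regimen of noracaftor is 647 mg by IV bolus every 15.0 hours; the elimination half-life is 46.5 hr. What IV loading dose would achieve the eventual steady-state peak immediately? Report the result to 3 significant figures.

k = ln 2 / 46.5 = 0.01491 hr⁻¹
Accumulation ratio R = 1 / (1 − e^(−kτ)) = 1 / (1 − e^(−0.01491×15.0)) = 1 / (1 − 0.7996) = 4.991
Loading dose = maintenance dose × R = 647 × 4.991 ≈ 3230 mg

3230 mg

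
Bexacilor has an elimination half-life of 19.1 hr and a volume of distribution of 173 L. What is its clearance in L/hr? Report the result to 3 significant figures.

6.28 L/hr

k = ln 2 / t½ = ln 2 / 19.1 = 0.03629 hr⁻¹
CL = k · V = 0.03629 × 173 ≈ 6.28 L/hr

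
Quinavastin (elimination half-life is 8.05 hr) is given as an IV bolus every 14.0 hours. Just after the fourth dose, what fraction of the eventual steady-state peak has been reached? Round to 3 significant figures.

0.992

k = ln 2 / 8.05 = 0.08611 hr⁻¹
f_n = 1 − e^(−nkτ) = 1 − e^(−4 × 0.08611 × 14.0) = 1 − e^(−4.822) = 1 − 0.008052 ≈ 0.992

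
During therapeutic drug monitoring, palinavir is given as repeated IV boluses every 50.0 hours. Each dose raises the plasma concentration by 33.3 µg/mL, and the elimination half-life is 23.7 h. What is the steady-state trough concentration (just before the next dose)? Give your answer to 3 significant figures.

10.0 µg/mL

k = ln 2 / 23.7 = 0.02925 h⁻¹
Fraction remaining after one interval: e^(−kτ) = e^(−0.02925 × 50.0) = 0.2317
R = 1 / (1 − 0.2317) = 1.302
Css,max = 33.3 × 1.302 = 43.34 µg/mL
Css,min = Css,max × e^(−kτ) = 43.34 × 0.2317 ≈ 10.0 µg/mL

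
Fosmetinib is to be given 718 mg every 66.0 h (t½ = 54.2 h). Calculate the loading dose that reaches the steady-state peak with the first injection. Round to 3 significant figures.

1260 mg

k = ln 2 / 54.2 = 0.01279 h⁻¹
Accumulation ratio R = 1 / (1 − e^(−kτ)) = 1 / (1 − e^(−0.01279×66.0)) = 1 / (1 − 0.4300) = 1.754
Loading dose = maintenance dose × R = 718 × 1.754 ≈ 1260 mg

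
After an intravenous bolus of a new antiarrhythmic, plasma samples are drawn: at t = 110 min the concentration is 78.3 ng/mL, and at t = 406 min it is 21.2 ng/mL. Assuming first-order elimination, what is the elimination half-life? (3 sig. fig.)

k = ln(C₁/C₂) / (t₂ − t₁) = ln(78.3/21.2) / (406 − 110)
  = 1.307 / 296.0 = 0.004414 min⁻¹
t½ = ln 2 / k = ln 2 / 0.004414 ≈ 157 minutes

157 minutes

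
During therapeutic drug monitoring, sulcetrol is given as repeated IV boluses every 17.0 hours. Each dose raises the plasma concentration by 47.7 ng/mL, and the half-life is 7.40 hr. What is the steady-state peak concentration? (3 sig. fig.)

k = ln 2 / 7.40 = 0.09367 hr⁻¹
Fraction remaining after one interval: e^(−kτ) = e^(−0.09367 × 17.0) = 0.2034
R = 1 / (1 − 0.2034) = 1.255
Css,max = 47.7 × 1.255 ≈ 59.9 ng/mL

59.9 ng/mL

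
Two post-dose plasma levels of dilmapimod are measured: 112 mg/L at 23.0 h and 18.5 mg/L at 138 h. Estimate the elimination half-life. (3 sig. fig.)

44.3 hours

k = ln(C₁/C₂) / (t₂ − t₁) = ln(112/18.5) / (138 − 23.0)
  = 1.801 / 115.0 = 0.01566 h⁻¹
t½ = ln 2 / k = ln 2 / 0.01566 ≈ 44.3 hours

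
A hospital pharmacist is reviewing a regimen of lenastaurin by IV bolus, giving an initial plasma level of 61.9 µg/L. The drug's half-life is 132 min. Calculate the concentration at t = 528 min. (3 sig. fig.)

k = ln 2 / 132 = 0.005251 min⁻¹
C(t) = C₀ e^(−kt) = 61.9 × e^(−0.005251 × 528) = 61.9 × e^(−2.773) = 61.9 × 0.06250 ≈ 3.87 µg/L

3.87 µg/L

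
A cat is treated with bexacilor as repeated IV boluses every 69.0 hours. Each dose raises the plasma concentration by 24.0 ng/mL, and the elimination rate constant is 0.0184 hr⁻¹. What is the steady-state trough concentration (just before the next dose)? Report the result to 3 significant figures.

Fraction remaining after one interval: e^(−kτ) = e^(−0.01840 × 69.0) = 0.2809
R = 1 / (1 − 0.2809) = 1.391
Css,max = 24.0 × 1.391 = 33.38 ng/mL
Css,min = Css,max × e^(−kτ) = 33.38 × 0.2809 ≈ 9.38 ng/mL

9.38 ng/mL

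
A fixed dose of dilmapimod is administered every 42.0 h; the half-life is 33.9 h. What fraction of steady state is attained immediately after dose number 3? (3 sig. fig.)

0.924

k = ln 2 / 33.9 = 0.02045 h⁻¹
f_n = 1 − e^(−nkτ) = 1 − e^(−3 × 0.02045 × 42.0) = 1 − e^(−2.576) = 1 − 0.07605 ≈ 0.924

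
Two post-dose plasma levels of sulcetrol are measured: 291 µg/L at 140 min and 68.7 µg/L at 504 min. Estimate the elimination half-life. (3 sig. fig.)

175 minutes

k = ln(C₁/C₂) / (t₂ − t₁) = ln(291/68.7) / (504 − 140)
  = 1.444 / 364.0 = 0.003966 min⁻¹
t½ = ln 2 / k = ln 2 / 0.003966 ≈ 175 minutes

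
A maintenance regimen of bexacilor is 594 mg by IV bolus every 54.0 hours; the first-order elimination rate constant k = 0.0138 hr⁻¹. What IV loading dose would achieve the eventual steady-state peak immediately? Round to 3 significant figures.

Accumulation ratio R = 1 / (1 − e^(−kτ)) = 1 / (1 − e^(−0.01380×54.0)) = 1 / (1 − 0.4746) = 1.903
Loading dose = maintenance dose × R = 594 × 1.903 ≈ 1130 mg

1130 mg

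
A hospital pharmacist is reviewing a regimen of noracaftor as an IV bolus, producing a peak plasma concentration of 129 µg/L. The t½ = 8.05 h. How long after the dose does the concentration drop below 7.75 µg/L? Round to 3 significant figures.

32.7 hours

k = ln 2 / 8.05 = 0.08611 h⁻¹
C(t) = C₀ e^(−kt)  ⇒  t = ln(C₀/C) / k
t = ln(129/7.75) / 0.08611 = 2.812 / 0.08611 ≈ 32.7 hours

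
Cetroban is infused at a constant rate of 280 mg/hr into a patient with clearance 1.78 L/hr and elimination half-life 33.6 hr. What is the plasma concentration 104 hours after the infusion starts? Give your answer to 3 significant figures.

Css = rate / CL = 280 / 1.78 = 157.3 mg/L
k = ln 2 / 33.6 = 0.02063 hr⁻¹
C(t) = Css (1 − e^(−kt)) = 157.3 × (1 − e^(−2.145)) = 157.3 × 0.8830 ≈ 139 mg/L

139 mg/L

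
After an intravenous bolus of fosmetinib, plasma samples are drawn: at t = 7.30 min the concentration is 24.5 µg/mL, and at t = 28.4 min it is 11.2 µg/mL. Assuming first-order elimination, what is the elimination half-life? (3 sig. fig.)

k = ln(C₁/C₂) / (t₂ − t₁) = ln(24.5/11.2) / (28.4 − 7.30)
  = 0.7828 / 21.10 = 0.03710 min⁻¹
t½ = ln 2 / k = ln 2 / 0.03710 ≈ 18.7 minutes

18.7 minutes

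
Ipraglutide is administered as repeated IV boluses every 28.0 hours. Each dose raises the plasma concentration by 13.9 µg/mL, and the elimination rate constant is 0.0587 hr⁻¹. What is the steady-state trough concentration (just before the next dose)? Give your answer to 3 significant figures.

3.33 µg/mL

Fraction remaining after one interval: e^(−kτ) = e^(−0.05870 × 28.0) = 0.1933
R = 1 / (1 − 0.1933) = 1.240
Css,max = 13.9 × 1.240 = 17.23 µg/mL
Css,min = Css,max × e^(−kτ) = 17.23 × 0.1933 ≈ 3.33 µg/mL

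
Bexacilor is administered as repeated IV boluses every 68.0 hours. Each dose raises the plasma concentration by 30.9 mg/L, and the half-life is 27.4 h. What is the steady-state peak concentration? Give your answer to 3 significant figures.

k = ln 2 / 27.4 = 0.02530 h⁻¹
Fraction remaining after one interval: e^(−kτ) = e^(−0.02530 × 68.0) = 0.1790
R = 1 / (1 − 0.1790) = 1.218
Css,max = 30.9 × 1.218 ≈ 37.6 mg/L

37.6 mg/L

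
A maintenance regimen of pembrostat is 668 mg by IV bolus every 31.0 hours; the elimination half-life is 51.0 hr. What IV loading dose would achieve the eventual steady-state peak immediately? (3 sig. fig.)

k = ln 2 / 51.0 = 0.01359 hr⁻¹
Accumulation ratio R = 1 / (1 − e^(−kτ)) = 1 / (1 − e^(−0.01359×31.0)) = 1 / (1 − 0.6562) = 2.908
Loading dose = maintenance dose × R = 668 × 2.908 ≈ 1940 mg

1940 mg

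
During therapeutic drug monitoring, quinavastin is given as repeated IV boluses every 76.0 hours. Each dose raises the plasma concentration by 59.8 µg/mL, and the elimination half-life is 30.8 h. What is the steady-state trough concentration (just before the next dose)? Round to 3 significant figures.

13.2 µg/mL

k = ln 2 / 30.8 = 0.02250 h⁻¹
Fraction remaining after one interval: e^(−kτ) = e^(−0.02250 × 76.0) = 0.1808
R = 1 / (1 − 0.1808) = 1.221
Css,max = 59.8 × 1.221 = 73.00 µg/mL
Css,min = Css,max × e^(−kτ) = 73.00 × 0.1808 ≈ 13.2 µg/mL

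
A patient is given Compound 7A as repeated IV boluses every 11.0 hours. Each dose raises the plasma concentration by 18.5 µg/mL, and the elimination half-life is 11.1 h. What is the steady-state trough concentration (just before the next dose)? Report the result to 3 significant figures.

k = ln 2 / 11.1 = 0.06245 h⁻¹
Fraction remaining after one interval: e^(−kτ) = e^(−0.06245 × 11.0) = 0.5031
R = 1 / (1 − 0.5031) = 2.013
Css,max = 18.5 × 2.013 = 37.23 µg/mL
Css,min = Css,max × e^(−kτ) = 37.23 × 0.5031 ≈ 18.7 µg/mL

18.7 µg/mL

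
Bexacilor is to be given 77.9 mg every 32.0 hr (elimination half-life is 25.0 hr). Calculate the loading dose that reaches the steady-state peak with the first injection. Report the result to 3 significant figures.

132 mg

k = ln 2 / 25.0 = 0.02773 hr⁻¹
Accumulation ratio R = 1 / (1 − e^(−kτ)) = 1 / (1 − e^(−0.02773×32.0)) = 1 / (1 − 0.4118) = 1.700
Loading dose = maintenance dose × R = 77.9 × 1.700 ≈ 132 mg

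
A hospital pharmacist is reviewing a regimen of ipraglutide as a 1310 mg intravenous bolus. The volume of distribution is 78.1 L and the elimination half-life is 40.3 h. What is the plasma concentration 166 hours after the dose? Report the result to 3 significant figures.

C₀ = dose / V = 1310 / 78.1 = 16.77 µg/mL
k = ln 2 / 40.3 = 0.01720 h⁻¹
C(t) = C₀ e^(−kt) = 16.77 × e^(−0.01720 × 166) = 16.77 × e^(−2.855) = 16.77 × 0.05755 ≈ 0.965 µg/mL

0.965 µg/mL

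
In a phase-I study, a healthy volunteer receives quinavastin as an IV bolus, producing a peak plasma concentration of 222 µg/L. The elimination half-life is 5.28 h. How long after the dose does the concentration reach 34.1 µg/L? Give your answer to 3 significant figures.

k = ln 2 / 5.28 = 0.1313 h⁻¹
C(t) = C₀ e^(−kt)  ⇒  t = ln(C₀/C) / k
t = ln(222/34.1) / 0.1313 = 1.873 / 0.1313 ≈ 14.3 hours

14.3 hours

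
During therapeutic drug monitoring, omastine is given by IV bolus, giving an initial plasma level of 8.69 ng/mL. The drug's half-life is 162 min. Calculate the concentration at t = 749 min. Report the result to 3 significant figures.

k = ln 2 / 162 = 0.004279 min⁻¹
749 min is 4.623 half-lives, so C = 8.69 × (1/2)^4.623 = 8.69 × 0.04057 ≈ 0.353 ng/mL

0.353 ng/mL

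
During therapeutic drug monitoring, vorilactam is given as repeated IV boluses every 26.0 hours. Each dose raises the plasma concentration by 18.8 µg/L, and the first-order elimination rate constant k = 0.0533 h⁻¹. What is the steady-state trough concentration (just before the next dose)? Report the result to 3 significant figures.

6.27 µg/L

Fraction remaining after one interval: e^(−kτ) = e^(−0.05330 × 26.0) = 0.2501
R = 1 / (1 − 0.2501) = 1.334
Css,max = 18.8 × 1.334 = 25.07 µg/L
Css,min = Css,max × e^(−kτ) = 25.07 × 0.2501 ≈ 6.27 µg/L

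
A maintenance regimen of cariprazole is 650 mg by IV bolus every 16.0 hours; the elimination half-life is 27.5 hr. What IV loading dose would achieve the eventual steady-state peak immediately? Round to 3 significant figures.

1960 mg

k = ln 2 / 27.5 = 0.02521 hr⁻¹
Accumulation ratio R = 1 / (1 − e^(−kτ)) = 1 / (1 − e^(−0.02521×16.0)) = 1 / (1 − 0.6681) = 3.013
Loading dose = maintenance dose × R = 650 × 3.013 ≈ 1960 mg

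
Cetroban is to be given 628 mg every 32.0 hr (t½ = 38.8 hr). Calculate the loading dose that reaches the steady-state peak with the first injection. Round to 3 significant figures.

1440 mg

k = ln 2 / 38.8 = 0.01786 hr⁻¹
Accumulation ratio R = 1 / (1 − e^(−kτ)) = 1 / (1 − e^(−0.01786×32.0)) = 1 / (1 − 0.5646) = 2.297
Loading dose = maintenance dose × R = 628 × 2.297 ≈ 1440 mg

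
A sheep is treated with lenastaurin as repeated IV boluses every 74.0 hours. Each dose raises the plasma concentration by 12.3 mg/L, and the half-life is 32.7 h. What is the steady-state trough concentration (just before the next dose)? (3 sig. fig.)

k = ln 2 / 32.7 = 0.02120 h⁻¹
Fraction remaining after one interval: e^(−kτ) = e^(−0.02120 × 74.0) = 0.2083
R = 1 / (1 − 0.2083) = 1.263
Css,max = 12.3 × 1.263 = 15.54 mg/L
Css,min = Css,max × e^(−kτ) = 15.54 × 0.2083 ≈ 3.24 mg/L

3.24 mg/L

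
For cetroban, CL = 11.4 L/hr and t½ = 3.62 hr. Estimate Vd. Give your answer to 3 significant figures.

k = ln 2 / t½ = ln 2 / 3.62 = 0.1915 hr⁻¹
V = CL / k = 11.4 / 0.1915 ≈ 59.5 L

59.5 L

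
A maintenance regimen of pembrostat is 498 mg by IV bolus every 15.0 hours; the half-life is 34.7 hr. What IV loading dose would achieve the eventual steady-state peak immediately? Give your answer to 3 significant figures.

k = ln 2 / 34.7 = 0.01998 hr⁻¹
Accumulation ratio R = 1 / (1 − e^(−kτ)) = 1 / (1 − e^(−0.01998×15.0)) = 1 / (1 − 0.7411) = 3.862
Loading dose = maintenance dose × R = 498 × 3.862 ≈ 1920 mg

1920 mg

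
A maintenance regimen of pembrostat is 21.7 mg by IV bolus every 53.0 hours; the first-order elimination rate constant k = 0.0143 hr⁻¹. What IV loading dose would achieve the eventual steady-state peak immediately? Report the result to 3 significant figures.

Accumulation ratio R = 1 / (1 − e^(−kτ)) = 1 / (1 − e^(−0.01430×53.0)) = 1 / (1 − 0.4686) = 1.882
Loading dose = maintenance dose × R = 21.7 × 1.882 ≈ 40.8 mg

40.8 mg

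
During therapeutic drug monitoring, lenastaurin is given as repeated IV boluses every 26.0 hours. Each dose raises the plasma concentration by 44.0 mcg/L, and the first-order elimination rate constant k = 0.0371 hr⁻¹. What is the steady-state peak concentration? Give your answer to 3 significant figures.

71.1 mcg/L

Fraction remaining after one interval: e^(−kτ) = e^(−0.03710 × 26.0) = 0.3811
R = 1 / (1 − 0.3811) = 1.616
Css,max = 44.0 × 1.616 ≈ 71.1 mcg/L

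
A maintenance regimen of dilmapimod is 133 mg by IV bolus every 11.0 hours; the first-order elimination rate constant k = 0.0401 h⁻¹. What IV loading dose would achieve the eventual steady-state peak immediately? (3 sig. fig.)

Accumulation ratio R = 1 / (1 − e^(−kτ)) = 1 / (1 − e^(−0.04010×11.0)) = 1 / (1 − 0.6433) = 2.804
Loading dose = maintenance dose × R = 133 × 2.804 ≈ 373 mg

373 mg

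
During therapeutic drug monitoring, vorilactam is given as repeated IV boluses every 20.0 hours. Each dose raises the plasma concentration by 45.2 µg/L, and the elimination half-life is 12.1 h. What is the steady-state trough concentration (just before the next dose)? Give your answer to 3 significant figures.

k = ln 2 / 12.1 = 0.05728 h⁻¹
Fraction remaining after one interval: e^(−kτ) = e^(−0.05728 × 20.0) = 0.3180
R = 1 / (1 − 0.3180) = 1.466
Css,max = 45.2 × 1.466 = 66.28 µg/L
Css,min = Css,max × e^(−kτ) = 66.28 × 0.3180 ≈ 21.1 µg/L

21.1 µg/L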